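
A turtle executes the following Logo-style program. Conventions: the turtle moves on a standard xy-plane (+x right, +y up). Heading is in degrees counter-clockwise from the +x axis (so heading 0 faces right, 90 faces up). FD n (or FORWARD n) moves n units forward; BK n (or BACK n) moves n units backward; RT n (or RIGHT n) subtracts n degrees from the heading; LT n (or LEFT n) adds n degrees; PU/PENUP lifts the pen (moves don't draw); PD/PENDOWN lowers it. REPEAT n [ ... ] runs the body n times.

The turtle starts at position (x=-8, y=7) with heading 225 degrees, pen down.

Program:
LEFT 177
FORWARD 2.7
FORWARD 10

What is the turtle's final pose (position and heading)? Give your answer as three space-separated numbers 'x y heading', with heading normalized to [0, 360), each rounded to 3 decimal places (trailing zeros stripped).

Executing turtle program step by step:
Start: pos=(-8,7), heading=225, pen down
LT 177: heading 225 -> 42
FD 2.7: (-8,7) -> (-5.994,8.807) [heading=42, draw]
FD 10: (-5.994,8.807) -> (1.438,15.498) [heading=42, draw]
Final: pos=(1.438,15.498), heading=42, 2 segment(s) drawn

Answer: 1.438 15.498 42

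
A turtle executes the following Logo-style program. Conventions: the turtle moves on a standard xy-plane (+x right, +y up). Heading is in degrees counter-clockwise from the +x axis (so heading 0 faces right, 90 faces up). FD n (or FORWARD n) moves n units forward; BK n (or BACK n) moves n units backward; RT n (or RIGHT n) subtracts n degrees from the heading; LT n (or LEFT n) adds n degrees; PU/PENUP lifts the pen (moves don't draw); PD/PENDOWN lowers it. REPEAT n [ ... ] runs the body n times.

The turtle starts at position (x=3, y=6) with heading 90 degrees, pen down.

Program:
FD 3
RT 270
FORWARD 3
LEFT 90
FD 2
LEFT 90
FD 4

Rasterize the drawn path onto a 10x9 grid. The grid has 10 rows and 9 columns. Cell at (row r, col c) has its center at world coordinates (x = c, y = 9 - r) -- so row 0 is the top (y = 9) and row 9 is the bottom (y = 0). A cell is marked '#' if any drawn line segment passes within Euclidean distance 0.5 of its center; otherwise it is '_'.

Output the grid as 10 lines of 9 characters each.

Answer: ####_____
#__#_____
#####____
___#_____
_________
_________
_________
_________
_________
_________

Derivation:
Segment 0: (3,6) -> (3,9)
Segment 1: (3,9) -> (0,9)
Segment 2: (0,9) -> (0,7)
Segment 3: (0,7) -> (4,7)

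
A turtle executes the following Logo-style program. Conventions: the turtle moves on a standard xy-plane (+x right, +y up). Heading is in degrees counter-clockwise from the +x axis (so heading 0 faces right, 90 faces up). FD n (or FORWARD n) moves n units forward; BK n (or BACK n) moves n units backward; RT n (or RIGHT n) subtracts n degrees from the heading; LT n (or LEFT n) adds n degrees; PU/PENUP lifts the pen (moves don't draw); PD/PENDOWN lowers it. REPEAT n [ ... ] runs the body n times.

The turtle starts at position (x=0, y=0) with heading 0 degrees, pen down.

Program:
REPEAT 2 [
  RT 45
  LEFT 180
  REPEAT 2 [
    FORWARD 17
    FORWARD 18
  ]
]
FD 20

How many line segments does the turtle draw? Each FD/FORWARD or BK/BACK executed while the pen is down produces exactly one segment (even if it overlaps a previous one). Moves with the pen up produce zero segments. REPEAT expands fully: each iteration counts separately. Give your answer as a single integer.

Answer: 9

Derivation:
Executing turtle program step by step:
Start: pos=(0,0), heading=0, pen down
REPEAT 2 [
  -- iteration 1/2 --
  RT 45: heading 0 -> 315
  LT 180: heading 315 -> 135
  REPEAT 2 [
    -- iteration 1/2 --
    FD 17: (0,0) -> (-12.021,12.021) [heading=135, draw]
    FD 18: (-12.021,12.021) -> (-24.749,24.749) [heading=135, draw]
    -- iteration 2/2 --
    FD 17: (-24.749,24.749) -> (-36.77,36.77) [heading=135, draw]
    FD 18: (-36.77,36.77) -> (-49.497,49.497) [heading=135, draw]
  ]
  -- iteration 2/2 --
  RT 45: heading 135 -> 90
  LT 180: heading 90 -> 270
  REPEAT 2 [
    -- iteration 1/2 --
    FD 17: (-49.497,49.497) -> (-49.497,32.497) [heading=270, draw]
    FD 18: (-49.497,32.497) -> (-49.497,14.497) [heading=270, draw]
    -- iteration 2/2 --
    FD 17: (-49.497,14.497) -> (-49.497,-2.503) [heading=270, draw]
    FD 18: (-49.497,-2.503) -> (-49.497,-20.503) [heading=270, draw]
  ]
]
FD 20: (-49.497,-20.503) -> (-49.497,-40.503) [heading=270, draw]
Final: pos=(-49.497,-40.503), heading=270, 9 segment(s) drawn
Segments drawn: 9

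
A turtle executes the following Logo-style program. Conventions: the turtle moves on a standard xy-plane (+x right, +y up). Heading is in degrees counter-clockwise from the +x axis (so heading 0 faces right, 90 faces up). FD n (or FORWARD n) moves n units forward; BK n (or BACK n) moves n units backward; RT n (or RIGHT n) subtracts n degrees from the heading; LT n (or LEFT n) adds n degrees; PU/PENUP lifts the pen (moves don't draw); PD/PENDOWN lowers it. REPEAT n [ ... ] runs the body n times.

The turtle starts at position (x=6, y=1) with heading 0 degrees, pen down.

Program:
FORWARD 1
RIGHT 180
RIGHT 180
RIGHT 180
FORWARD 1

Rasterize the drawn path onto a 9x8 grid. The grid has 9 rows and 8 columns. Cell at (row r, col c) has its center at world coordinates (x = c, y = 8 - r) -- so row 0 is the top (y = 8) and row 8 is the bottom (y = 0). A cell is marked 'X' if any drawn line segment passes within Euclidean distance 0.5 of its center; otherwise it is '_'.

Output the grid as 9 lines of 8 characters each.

Answer: ________
________
________
________
________
________
________
______XX
________

Derivation:
Segment 0: (6,1) -> (7,1)
Segment 1: (7,1) -> (6,1)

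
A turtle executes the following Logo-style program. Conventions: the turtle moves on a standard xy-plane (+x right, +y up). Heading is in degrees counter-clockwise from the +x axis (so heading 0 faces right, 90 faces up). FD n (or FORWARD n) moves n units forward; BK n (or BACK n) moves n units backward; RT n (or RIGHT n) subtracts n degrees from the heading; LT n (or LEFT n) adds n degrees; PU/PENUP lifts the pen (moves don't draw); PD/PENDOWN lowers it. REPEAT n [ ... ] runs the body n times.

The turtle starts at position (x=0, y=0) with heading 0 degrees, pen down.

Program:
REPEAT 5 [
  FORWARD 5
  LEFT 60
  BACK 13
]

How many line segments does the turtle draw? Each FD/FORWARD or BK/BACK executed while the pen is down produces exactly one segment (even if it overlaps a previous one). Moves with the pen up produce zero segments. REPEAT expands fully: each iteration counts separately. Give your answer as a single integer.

Executing turtle program step by step:
Start: pos=(0,0), heading=0, pen down
REPEAT 5 [
  -- iteration 1/5 --
  FD 5: (0,0) -> (5,0) [heading=0, draw]
  LT 60: heading 0 -> 60
  BK 13: (5,0) -> (-1.5,-11.258) [heading=60, draw]
  -- iteration 2/5 --
  FD 5: (-1.5,-11.258) -> (1,-6.928) [heading=60, draw]
  LT 60: heading 60 -> 120
  BK 13: (1,-6.928) -> (7.5,-18.187) [heading=120, draw]
  -- iteration 3/5 --
  FD 5: (7.5,-18.187) -> (5,-13.856) [heading=120, draw]
  LT 60: heading 120 -> 180
  BK 13: (5,-13.856) -> (18,-13.856) [heading=180, draw]
  -- iteration 4/5 --
  FD 5: (18,-13.856) -> (13,-13.856) [heading=180, draw]
  LT 60: heading 180 -> 240
  BK 13: (13,-13.856) -> (19.5,-2.598) [heading=240, draw]
  -- iteration 5/5 --
  FD 5: (19.5,-2.598) -> (17,-6.928) [heading=240, draw]
  LT 60: heading 240 -> 300
  BK 13: (17,-6.928) -> (10.5,4.33) [heading=300, draw]
]
Final: pos=(10.5,4.33), heading=300, 10 segment(s) drawn
Segments drawn: 10

Answer: 10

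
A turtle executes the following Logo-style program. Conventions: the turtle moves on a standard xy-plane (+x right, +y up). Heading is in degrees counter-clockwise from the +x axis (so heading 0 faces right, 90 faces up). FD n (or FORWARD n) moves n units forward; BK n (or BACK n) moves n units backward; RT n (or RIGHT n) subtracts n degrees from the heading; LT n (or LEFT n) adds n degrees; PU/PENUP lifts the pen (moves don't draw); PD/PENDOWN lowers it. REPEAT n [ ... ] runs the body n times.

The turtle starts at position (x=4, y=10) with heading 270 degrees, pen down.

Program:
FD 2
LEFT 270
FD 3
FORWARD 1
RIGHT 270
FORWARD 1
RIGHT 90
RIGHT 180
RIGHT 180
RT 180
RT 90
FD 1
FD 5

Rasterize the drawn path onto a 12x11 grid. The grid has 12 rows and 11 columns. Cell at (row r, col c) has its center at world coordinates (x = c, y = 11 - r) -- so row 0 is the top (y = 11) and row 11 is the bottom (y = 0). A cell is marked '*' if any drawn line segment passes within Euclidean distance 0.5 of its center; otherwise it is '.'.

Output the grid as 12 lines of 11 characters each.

Answer: ...........
....*......
....*......
*****......
*..........
*..........
*..........
*..........
*..........
*..........
*..........
...........

Derivation:
Segment 0: (4,10) -> (4,8)
Segment 1: (4,8) -> (1,8)
Segment 2: (1,8) -> (-0,8)
Segment 3: (-0,8) -> (-0,7)
Segment 4: (-0,7) -> (-0,6)
Segment 5: (-0,6) -> (0,1)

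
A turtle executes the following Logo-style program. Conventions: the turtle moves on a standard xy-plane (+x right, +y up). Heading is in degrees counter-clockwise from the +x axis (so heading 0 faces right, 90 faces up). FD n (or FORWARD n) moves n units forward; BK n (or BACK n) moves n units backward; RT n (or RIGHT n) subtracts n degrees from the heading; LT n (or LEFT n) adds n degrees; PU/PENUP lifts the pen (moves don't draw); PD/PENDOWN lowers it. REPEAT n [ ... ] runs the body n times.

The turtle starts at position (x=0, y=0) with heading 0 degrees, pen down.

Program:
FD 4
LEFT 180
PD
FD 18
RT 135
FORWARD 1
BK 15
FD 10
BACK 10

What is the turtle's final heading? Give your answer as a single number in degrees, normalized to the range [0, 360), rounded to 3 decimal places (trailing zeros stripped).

Executing turtle program step by step:
Start: pos=(0,0), heading=0, pen down
FD 4: (0,0) -> (4,0) [heading=0, draw]
LT 180: heading 0 -> 180
PD: pen down
FD 18: (4,0) -> (-14,0) [heading=180, draw]
RT 135: heading 180 -> 45
FD 1: (-14,0) -> (-13.293,0.707) [heading=45, draw]
BK 15: (-13.293,0.707) -> (-23.899,-9.899) [heading=45, draw]
FD 10: (-23.899,-9.899) -> (-16.828,-2.828) [heading=45, draw]
BK 10: (-16.828,-2.828) -> (-23.899,-9.899) [heading=45, draw]
Final: pos=(-23.899,-9.899), heading=45, 6 segment(s) drawn

Answer: 45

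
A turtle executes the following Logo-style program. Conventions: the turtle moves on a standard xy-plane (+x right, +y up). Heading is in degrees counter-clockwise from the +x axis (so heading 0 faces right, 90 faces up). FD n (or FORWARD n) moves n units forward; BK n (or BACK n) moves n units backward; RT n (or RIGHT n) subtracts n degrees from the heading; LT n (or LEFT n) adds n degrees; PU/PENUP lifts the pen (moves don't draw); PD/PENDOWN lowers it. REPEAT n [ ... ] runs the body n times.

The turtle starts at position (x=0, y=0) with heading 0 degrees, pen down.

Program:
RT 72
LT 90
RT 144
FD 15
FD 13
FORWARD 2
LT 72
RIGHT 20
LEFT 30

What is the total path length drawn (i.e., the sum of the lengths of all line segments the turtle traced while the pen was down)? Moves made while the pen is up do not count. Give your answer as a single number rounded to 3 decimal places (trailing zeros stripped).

Answer: 30

Derivation:
Executing turtle program step by step:
Start: pos=(0,0), heading=0, pen down
RT 72: heading 0 -> 288
LT 90: heading 288 -> 18
RT 144: heading 18 -> 234
FD 15: (0,0) -> (-8.817,-12.135) [heading=234, draw]
FD 13: (-8.817,-12.135) -> (-16.458,-22.652) [heading=234, draw]
FD 2: (-16.458,-22.652) -> (-17.634,-24.271) [heading=234, draw]
LT 72: heading 234 -> 306
RT 20: heading 306 -> 286
LT 30: heading 286 -> 316
Final: pos=(-17.634,-24.271), heading=316, 3 segment(s) drawn

Segment lengths:
  seg 1: (0,0) -> (-8.817,-12.135), length = 15
  seg 2: (-8.817,-12.135) -> (-16.458,-22.652), length = 13
  seg 3: (-16.458,-22.652) -> (-17.634,-24.271), length = 2
Total = 30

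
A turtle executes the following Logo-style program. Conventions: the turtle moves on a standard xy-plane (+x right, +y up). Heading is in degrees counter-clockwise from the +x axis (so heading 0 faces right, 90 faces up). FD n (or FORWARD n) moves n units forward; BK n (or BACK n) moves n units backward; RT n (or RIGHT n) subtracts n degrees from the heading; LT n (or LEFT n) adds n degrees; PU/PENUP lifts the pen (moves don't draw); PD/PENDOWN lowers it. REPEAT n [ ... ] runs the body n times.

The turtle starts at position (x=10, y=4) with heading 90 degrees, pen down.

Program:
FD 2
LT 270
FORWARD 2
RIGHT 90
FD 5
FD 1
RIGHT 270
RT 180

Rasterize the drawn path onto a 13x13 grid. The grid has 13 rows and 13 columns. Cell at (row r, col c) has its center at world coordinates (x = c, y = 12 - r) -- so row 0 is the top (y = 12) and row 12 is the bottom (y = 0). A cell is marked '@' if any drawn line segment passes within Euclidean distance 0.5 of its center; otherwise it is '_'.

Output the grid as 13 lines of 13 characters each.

Segment 0: (10,4) -> (10,6)
Segment 1: (10,6) -> (12,6)
Segment 2: (12,6) -> (12,1)
Segment 3: (12,1) -> (12,-0)

Answer: _____________
_____________
_____________
_____________
_____________
_____________
__________@@@
__________@_@
__________@_@
____________@
____________@
____________@
____________@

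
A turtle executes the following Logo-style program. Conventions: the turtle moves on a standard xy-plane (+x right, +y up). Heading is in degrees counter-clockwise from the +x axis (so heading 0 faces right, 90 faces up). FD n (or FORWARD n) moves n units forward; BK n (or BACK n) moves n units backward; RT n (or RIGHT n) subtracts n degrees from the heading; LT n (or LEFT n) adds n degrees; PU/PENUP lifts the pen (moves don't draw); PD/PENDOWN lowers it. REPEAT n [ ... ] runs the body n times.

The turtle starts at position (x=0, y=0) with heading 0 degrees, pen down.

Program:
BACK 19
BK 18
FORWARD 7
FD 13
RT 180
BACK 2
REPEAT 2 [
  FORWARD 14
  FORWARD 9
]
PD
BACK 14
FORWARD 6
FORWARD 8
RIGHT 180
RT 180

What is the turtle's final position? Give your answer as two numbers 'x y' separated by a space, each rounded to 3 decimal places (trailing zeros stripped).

Answer: -61 0

Derivation:
Executing turtle program step by step:
Start: pos=(0,0), heading=0, pen down
BK 19: (0,0) -> (-19,0) [heading=0, draw]
BK 18: (-19,0) -> (-37,0) [heading=0, draw]
FD 7: (-37,0) -> (-30,0) [heading=0, draw]
FD 13: (-30,0) -> (-17,0) [heading=0, draw]
RT 180: heading 0 -> 180
BK 2: (-17,0) -> (-15,0) [heading=180, draw]
REPEAT 2 [
  -- iteration 1/2 --
  FD 14: (-15,0) -> (-29,0) [heading=180, draw]
  FD 9: (-29,0) -> (-38,0) [heading=180, draw]
  -- iteration 2/2 --
  FD 14: (-38,0) -> (-52,0) [heading=180, draw]
  FD 9: (-52,0) -> (-61,0) [heading=180, draw]
]
PD: pen down
BK 14: (-61,0) -> (-47,0) [heading=180, draw]
FD 6: (-47,0) -> (-53,0) [heading=180, draw]
FD 8: (-53,0) -> (-61,0) [heading=180, draw]
RT 180: heading 180 -> 0
RT 180: heading 0 -> 180
Final: pos=(-61,0), heading=180, 12 segment(s) drawn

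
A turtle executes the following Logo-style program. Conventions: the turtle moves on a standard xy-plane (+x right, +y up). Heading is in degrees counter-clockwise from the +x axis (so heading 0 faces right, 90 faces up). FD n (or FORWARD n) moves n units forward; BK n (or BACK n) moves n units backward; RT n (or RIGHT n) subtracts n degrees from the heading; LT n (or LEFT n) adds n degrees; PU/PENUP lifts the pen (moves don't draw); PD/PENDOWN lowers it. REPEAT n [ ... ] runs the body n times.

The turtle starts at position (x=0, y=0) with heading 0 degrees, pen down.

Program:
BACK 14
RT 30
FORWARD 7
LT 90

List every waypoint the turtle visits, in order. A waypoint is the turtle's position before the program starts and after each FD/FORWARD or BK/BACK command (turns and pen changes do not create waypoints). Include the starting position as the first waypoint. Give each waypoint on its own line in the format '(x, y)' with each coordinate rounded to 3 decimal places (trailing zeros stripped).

Answer: (0, 0)
(-14, 0)
(-7.938, -3.5)

Derivation:
Executing turtle program step by step:
Start: pos=(0,0), heading=0, pen down
BK 14: (0,0) -> (-14,0) [heading=0, draw]
RT 30: heading 0 -> 330
FD 7: (-14,0) -> (-7.938,-3.5) [heading=330, draw]
LT 90: heading 330 -> 60
Final: pos=(-7.938,-3.5), heading=60, 2 segment(s) drawn
Waypoints (3 total):
(0, 0)
(-14, 0)
(-7.938, -3.5)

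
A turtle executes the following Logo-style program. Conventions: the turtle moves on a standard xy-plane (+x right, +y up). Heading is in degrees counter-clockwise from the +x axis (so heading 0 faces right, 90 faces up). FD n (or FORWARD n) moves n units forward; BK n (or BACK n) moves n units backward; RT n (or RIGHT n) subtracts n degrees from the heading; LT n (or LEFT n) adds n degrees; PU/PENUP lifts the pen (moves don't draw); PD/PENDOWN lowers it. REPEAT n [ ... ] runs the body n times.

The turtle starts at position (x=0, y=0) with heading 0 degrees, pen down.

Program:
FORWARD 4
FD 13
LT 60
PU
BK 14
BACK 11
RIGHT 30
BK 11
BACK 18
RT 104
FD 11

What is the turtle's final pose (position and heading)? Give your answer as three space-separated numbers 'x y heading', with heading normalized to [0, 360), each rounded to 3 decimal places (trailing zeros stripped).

Executing turtle program step by step:
Start: pos=(0,0), heading=0, pen down
FD 4: (0,0) -> (4,0) [heading=0, draw]
FD 13: (4,0) -> (17,0) [heading=0, draw]
LT 60: heading 0 -> 60
PU: pen up
BK 14: (17,0) -> (10,-12.124) [heading=60, move]
BK 11: (10,-12.124) -> (4.5,-21.651) [heading=60, move]
RT 30: heading 60 -> 30
BK 11: (4.5,-21.651) -> (-5.026,-27.151) [heading=30, move]
BK 18: (-5.026,-27.151) -> (-20.615,-36.151) [heading=30, move]
RT 104: heading 30 -> 286
FD 11: (-20.615,-36.151) -> (-17.583,-46.725) [heading=286, move]
Final: pos=(-17.583,-46.725), heading=286, 2 segment(s) drawn

Answer: -17.583 -46.725 286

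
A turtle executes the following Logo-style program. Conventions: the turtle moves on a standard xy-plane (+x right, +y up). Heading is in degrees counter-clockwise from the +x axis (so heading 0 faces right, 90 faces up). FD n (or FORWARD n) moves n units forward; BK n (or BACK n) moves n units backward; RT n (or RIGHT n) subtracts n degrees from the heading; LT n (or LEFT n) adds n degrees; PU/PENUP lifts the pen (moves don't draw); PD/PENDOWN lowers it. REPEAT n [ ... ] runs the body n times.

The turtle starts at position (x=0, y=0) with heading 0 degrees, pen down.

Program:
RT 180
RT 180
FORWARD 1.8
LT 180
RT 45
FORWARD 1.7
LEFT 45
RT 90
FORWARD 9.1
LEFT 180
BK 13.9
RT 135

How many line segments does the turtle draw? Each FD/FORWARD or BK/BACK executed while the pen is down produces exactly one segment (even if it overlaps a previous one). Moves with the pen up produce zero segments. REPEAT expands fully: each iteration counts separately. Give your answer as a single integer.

Answer: 4

Derivation:
Executing turtle program step by step:
Start: pos=(0,0), heading=0, pen down
RT 180: heading 0 -> 180
RT 180: heading 180 -> 0
FD 1.8: (0,0) -> (1.8,0) [heading=0, draw]
LT 180: heading 0 -> 180
RT 45: heading 180 -> 135
FD 1.7: (1.8,0) -> (0.598,1.202) [heading=135, draw]
LT 45: heading 135 -> 180
RT 90: heading 180 -> 90
FD 9.1: (0.598,1.202) -> (0.598,10.302) [heading=90, draw]
LT 180: heading 90 -> 270
BK 13.9: (0.598,10.302) -> (0.598,24.202) [heading=270, draw]
RT 135: heading 270 -> 135
Final: pos=(0.598,24.202), heading=135, 4 segment(s) drawn
Segments drawn: 4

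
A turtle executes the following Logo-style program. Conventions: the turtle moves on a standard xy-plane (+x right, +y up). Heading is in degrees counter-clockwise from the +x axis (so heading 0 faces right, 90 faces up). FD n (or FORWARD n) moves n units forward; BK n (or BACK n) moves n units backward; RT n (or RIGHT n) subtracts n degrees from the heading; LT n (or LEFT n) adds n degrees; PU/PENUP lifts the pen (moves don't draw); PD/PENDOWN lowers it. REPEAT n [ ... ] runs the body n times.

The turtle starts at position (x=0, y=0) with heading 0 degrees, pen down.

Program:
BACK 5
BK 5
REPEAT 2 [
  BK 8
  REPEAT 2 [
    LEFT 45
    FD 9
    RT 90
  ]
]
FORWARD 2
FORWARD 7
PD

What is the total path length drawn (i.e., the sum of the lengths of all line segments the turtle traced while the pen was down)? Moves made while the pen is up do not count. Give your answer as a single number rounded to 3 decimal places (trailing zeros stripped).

Executing turtle program step by step:
Start: pos=(0,0), heading=0, pen down
BK 5: (0,0) -> (-5,0) [heading=0, draw]
BK 5: (-5,0) -> (-10,0) [heading=0, draw]
REPEAT 2 [
  -- iteration 1/2 --
  BK 8: (-10,0) -> (-18,0) [heading=0, draw]
  REPEAT 2 [
    -- iteration 1/2 --
    LT 45: heading 0 -> 45
    FD 9: (-18,0) -> (-11.636,6.364) [heading=45, draw]
    RT 90: heading 45 -> 315
    -- iteration 2/2 --
    LT 45: heading 315 -> 0
    FD 9: (-11.636,6.364) -> (-2.636,6.364) [heading=0, draw]
    RT 90: heading 0 -> 270
  ]
  -- iteration 2/2 --
  BK 8: (-2.636,6.364) -> (-2.636,14.364) [heading=270, draw]
  REPEAT 2 [
    -- iteration 1/2 --
    LT 45: heading 270 -> 315
    FD 9: (-2.636,14.364) -> (3.728,8) [heading=315, draw]
    RT 90: heading 315 -> 225
    -- iteration 2/2 --
    LT 45: heading 225 -> 270
    FD 9: (3.728,8) -> (3.728,-1) [heading=270, draw]
    RT 90: heading 270 -> 180
  ]
]
FD 2: (3.728,-1) -> (1.728,-1) [heading=180, draw]
FD 7: (1.728,-1) -> (-5.272,-1) [heading=180, draw]
PD: pen down
Final: pos=(-5.272,-1), heading=180, 10 segment(s) drawn

Segment lengths:
  seg 1: (0,0) -> (-5,0), length = 5
  seg 2: (-5,0) -> (-10,0), length = 5
  seg 3: (-10,0) -> (-18,0), length = 8
  seg 4: (-18,0) -> (-11.636,6.364), length = 9
  seg 5: (-11.636,6.364) -> (-2.636,6.364), length = 9
  seg 6: (-2.636,6.364) -> (-2.636,14.364), length = 8
  seg 7: (-2.636,14.364) -> (3.728,8), length = 9
  seg 8: (3.728,8) -> (3.728,-1), length = 9
  seg 9: (3.728,-1) -> (1.728,-1), length = 2
  seg 10: (1.728,-1) -> (-5.272,-1), length = 7
Total = 71

Answer: 71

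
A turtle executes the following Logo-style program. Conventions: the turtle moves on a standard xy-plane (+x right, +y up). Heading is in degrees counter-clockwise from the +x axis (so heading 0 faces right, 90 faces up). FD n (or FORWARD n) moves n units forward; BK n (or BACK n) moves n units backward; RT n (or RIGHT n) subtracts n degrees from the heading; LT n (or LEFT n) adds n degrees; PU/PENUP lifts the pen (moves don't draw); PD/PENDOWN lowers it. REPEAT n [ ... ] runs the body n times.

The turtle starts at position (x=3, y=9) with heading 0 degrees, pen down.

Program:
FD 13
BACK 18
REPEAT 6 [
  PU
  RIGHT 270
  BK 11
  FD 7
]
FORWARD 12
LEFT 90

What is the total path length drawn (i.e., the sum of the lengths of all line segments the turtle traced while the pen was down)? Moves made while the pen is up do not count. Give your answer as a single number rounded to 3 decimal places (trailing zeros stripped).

Answer: 31

Derivation:
Executing turtle program step by step:
Start: pos=(3,9), heading=0, pen down
FD 13: (3,9) -> (16,9) [heading=0, draw]
BK 18: (16,9) -> (-2,9) [heading=0, draw]
REPEAT 6 [
  -- iteration 1/6 --
  PU: pen up
  RT 270: heading 0 -> 90
  BK 11: (-2,9) -> (-2,-2) [heading=90, move]
  FD 7: (-2,-2) -> (-2,5) [heading=90, move]
  -- iteration 2/6 --
  PU: pen up
  RT 270: heading 90 -> 180
  BK 11: (-2,5) -> (9,5) [heading=180, move]
  FD 7: (9,5) -> (2,5) [heading=180, move]
  -- iteration 3/6 --
  PU: pen up
  RT 270: heading 180 -> 270
  BK 11: (2,5) -> (2,16) [heading=270, move]
  FD 7: (2,16) -> (2,9) [heading=270, move]
  -- iteration 4/6 --
  PU: pen up
  RT 270: heading 270 -> 0
  BK 11: (2,9) -> (-9,9) [heading=0, move]
  FD 7: (-9,9) -> (-2,9) [heading=0, move]
  -- iteration 5/6 --
  PU: pen up
  RT 270: heading 0 -> 90
  BK 11: (-2,9) -> (-2,-2) [heading=90, move]
  FD 7: (-2,-2) -> (-2,5) [heading=90, move]
  -- iteration 6/6 --
  PU: pen up
  RT 270: heading 90 -> 180
  BK 11: (-2,5) -> (9,5) [heading=180, move]
  FD 7: (9,5) -> (2,5) [heading=180, move]
]
FD 12: (2,5) -> (-10,5) [heading=180, move]
LT 90: heading 180 -> 270
Final: pos=(-10,5), heading=270, 2 segment(s) drawn

Segment lengths:
  seg 1: (3,9) -> (16,9), length = 13
  seg 2: (16,9) -> (-2,9), length = 18
Total = 31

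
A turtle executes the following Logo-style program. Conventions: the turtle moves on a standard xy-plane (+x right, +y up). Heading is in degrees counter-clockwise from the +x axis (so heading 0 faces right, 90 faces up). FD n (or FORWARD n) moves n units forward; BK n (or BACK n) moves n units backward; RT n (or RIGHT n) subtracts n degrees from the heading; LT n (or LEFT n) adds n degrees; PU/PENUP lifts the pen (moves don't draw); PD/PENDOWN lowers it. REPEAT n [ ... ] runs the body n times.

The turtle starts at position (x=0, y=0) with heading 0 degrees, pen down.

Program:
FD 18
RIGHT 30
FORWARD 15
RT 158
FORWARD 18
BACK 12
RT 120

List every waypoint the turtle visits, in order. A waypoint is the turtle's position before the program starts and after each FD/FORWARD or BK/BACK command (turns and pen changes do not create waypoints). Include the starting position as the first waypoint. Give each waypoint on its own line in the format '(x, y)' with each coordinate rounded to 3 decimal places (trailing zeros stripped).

Executing turtle program step by step:
Start: pos=(0,0), heading=0, pen down
FD 18: (0,0) -> (18,0) [heading=0, draw]
RT 30: heading 0 -> 330
FD 15: (18,0) -> (30.99,-7.5) [heading=330, draw]
RT 158: heading 330 -> 172
FD 18: (30.99,-7.5) -> (13.166,-4.995) [heading=172, draw]
BK 12: (13.166,-4.995) -> (25.049,-6.665) [heading=172, draw]
RT 120: heading 172 -> 52
Final: pos=(25.049,-6.665), heading=52, 4 segment(s) drawn
Waypoints (5 total):
(0, 0)
(18, 0)
(30.99, -7.5)
(13.166, -4.995)
(25.049, -6.665)

Answer: (0, 0)
(18, 0)
(30.99, -7.5)
(13.166, -4.995)
(25.049, -6.665)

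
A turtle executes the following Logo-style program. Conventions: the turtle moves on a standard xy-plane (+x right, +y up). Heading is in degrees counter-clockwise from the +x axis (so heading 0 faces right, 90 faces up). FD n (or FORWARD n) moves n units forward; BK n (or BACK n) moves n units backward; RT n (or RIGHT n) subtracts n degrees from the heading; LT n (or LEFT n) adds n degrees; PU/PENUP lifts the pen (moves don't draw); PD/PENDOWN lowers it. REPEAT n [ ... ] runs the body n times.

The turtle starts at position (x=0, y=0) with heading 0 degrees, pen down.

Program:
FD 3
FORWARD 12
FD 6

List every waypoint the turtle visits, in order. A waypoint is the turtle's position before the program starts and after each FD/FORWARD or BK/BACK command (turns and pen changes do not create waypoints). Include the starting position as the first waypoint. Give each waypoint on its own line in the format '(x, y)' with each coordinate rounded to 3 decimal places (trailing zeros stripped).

Executing turtle program step by step:
Start: pos=(0,0), heading=0, pen down
FD 3: (0,0) -> (3,0) [heading=0, draw]
FD 12: (3,0) -> (15,0) [heading=0, draw]
FD 6: (15,0) -> (21,0) [heading=0, draw]
Final: pos=(21,0), heading=0, 3 segment(s) drawn
Waypoints (4 total):
(0, 0)
(3, 0)
(15, 0)
(21, 0)

Answer: (0, 0)
(3, 0)
(15, 0)
(21, 0)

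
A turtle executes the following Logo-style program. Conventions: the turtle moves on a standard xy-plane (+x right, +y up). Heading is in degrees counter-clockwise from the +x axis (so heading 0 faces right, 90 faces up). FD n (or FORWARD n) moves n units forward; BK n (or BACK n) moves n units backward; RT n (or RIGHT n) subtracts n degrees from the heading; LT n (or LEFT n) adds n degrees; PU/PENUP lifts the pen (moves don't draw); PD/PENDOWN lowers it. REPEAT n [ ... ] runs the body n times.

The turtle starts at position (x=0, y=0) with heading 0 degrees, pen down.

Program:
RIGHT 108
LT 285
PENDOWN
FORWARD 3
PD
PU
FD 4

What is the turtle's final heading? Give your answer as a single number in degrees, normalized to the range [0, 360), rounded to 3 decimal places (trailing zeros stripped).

Answer: 177

Derivation:
Executing turtle program step by step:
Start: pos=(0,0), heading=0, pen down
RT 108: heading 0 -> 252
LT 285: heading 252 -> 177
PD: pen down
FD 3: (0,0) -> (-2.996,0.157) [heading=177, draw]
PD: pen down
PU: pen up
FD 4: (-2.996,0.157) -> (-6.99,0.366) [heading=177, move]
Final: pos=(-6.99,0.366), heading=177, 1 segment(s) drawn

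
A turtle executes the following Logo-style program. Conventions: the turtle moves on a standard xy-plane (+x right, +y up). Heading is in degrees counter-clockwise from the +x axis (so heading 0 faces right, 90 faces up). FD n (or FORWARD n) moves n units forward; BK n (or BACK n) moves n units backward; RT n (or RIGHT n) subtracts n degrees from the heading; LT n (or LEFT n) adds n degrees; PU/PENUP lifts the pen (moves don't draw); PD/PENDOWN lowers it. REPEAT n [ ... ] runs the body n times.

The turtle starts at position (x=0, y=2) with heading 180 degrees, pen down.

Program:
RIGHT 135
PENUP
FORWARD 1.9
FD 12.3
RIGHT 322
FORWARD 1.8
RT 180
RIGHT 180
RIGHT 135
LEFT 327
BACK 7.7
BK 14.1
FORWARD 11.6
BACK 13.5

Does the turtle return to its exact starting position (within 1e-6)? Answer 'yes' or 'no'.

Answer: no

Derivation:
Executing turtle program step by step:
Start: pos=(0,2), heading=180, pen down
RT 135: heading 180 -> 45
PU: pen up
FD 1.9: (0,2) -> (1.344,3.344) [heading=45, move]
FD 12.3: (1.344,3.344) -> (10.041,12.041) [heading=45, move]
RT 322: heading 45 -> 83
FD 1.8: (10.041,12.041) -> (10.26,13.827) [heading=83, move]
RT 180: heading 83 -> 263
RT 180: heading 263 -> 83
RT 135: heading 83 -> 308
LT 327: heading 308 -> 275
BK 7.7: (10.26,13.827) -> (9.589,21.498) [heading=275, move]
BK 14.1: (9.589,21.498) -> (8.36,35.545) [heading=275, move]
FD 11.6: (8.36,35.545) -> (9.371,23.989) [heading=275, move]
BK 13.5: (9.371,23.989) -> (8.195,37.437) [heading=275, move]
Final: pos=(8.195,37.437), heading=275, 0 segment(s) drawn

Start position: (0, 2)
Final position: (8.195, 37.437)
Distance = 36.372; >= 1e-6 -> NOT closed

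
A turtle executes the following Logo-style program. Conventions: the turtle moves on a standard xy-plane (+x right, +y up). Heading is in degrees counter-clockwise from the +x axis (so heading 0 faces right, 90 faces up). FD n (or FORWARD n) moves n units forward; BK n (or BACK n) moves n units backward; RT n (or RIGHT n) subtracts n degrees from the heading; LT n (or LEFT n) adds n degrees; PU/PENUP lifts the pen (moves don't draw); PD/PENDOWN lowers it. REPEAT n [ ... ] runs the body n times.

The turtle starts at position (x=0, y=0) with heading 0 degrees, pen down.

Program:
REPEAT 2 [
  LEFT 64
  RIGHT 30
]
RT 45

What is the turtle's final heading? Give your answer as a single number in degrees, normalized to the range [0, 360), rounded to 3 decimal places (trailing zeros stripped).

Answer: 23

Derivation:
Executing turtle program step by step:
Start: pos=(0,0), heading=0, pen down
REPEAT 2 [
  -- iteration 1/2 --
  LT 64: heading 0 -> 64
  RT 30: heading 64 -> 34
  -- iteration 2/2 --
  LT 64: heading 34 -> 98
  RT 30: heading 98 -> 68
]
RT 45: heading 68 -> 23
Final: pos=(0,0), heading=23, 0 segment(s) drawn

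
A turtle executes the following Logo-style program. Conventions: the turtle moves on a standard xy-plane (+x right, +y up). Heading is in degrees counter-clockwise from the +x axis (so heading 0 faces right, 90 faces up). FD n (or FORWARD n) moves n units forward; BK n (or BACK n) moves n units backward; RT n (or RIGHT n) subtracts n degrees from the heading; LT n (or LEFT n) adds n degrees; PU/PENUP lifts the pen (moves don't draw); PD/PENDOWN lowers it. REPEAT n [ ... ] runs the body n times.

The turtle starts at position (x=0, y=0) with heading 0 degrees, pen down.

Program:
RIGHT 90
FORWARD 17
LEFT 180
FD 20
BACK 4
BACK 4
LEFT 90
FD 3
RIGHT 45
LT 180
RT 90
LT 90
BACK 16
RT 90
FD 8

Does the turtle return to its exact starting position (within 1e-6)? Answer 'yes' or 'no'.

Executing turtle program step by step:
Start: pos=(0,0), heading=0, pen down
RT 90: heading 0 -> 270
FD 17: (0,0) -> (0,-17) [heading=270, draw]
LT 180: heading 270 -> 90
FD 20: (0,-17) -> (0,3) [heading=90, draw]
BK 4: (0,3) -> (0,-1) [heading=90, draw]
BK 4: (0,-1) -> (0,-5) [heading=90, draw]
LT 90: heading 90 -> 180
FD 3: (0,-5) -> (-3,-5) [heading=180, draw]
RT 45: heading 180 -> 135
LT 180: heading 135 -> 315
RT 90: heading 315 -> 225
LT 90: heading 225 -> 315
BK 16: (-3,-5) -> (-14.314,6.314) [heading=315, draw]
RT 90: heading 315 -> 225
FD 8: (-14.314,6.314) -> (-19.971,0.657) [heading=225, draw]
Final: pos=(-19.971,0.657), heading=225, 7 segment(s) drawn

Start position: (0, 0)
Final position: (-19.971, 0.657)
Distance = 19.981; >= 1e-6 -> NOT closed

Answer: no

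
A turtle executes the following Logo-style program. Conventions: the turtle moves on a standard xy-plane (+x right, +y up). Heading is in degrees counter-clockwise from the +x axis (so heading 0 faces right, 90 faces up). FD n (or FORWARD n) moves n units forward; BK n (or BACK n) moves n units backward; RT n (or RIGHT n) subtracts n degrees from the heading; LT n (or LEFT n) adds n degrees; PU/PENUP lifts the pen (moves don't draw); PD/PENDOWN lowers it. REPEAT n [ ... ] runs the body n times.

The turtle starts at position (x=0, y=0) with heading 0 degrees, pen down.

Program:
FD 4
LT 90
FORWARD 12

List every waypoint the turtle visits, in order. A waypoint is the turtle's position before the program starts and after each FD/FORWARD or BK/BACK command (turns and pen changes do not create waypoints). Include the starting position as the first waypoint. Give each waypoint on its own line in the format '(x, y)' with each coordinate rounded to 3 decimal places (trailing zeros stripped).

Executing turtle program step by step:
Start: pos=(0,0), heading=0, pen down
FD 4: (0,0) -> (4,0) [heading=0, draw]
LT 90: heading 0 -> 90
FD 12: (4,0) -> (4,12) [heading=90, draw]
Final: pos=(4,12), heading=90, 2 segment(s) drawn
Waypoints (3 total):
(0, 0)
(4, 0)
(4, 12)

Answer: (0, 0)
(4, 0)
(4, 12)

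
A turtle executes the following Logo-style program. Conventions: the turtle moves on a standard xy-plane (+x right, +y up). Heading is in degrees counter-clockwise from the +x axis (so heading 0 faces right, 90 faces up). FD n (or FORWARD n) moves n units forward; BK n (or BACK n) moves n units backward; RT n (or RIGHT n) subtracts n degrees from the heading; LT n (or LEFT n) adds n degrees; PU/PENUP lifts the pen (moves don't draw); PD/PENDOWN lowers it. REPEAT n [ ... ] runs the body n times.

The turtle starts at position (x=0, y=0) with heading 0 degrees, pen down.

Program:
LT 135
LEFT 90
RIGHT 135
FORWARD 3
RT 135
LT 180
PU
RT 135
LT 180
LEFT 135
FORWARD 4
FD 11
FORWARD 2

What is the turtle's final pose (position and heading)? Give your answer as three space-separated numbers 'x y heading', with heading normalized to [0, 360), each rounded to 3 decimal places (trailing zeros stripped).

Answer: 12.021 -9.021 315

Derivation:
Executing turtle program step by step:
Start: pos=(0,0), heading=0, pen down
LT 135: heading 0 -> 135
LT 90: heading 135 -> 225
RT 135: heading 225 -> 90
FD 3: (0,0) -> (0,3) [heading=90, draw]
RT 135: heading 90 -> 315
LT 180: heading 315 -> 135
PU: pen up
RT 135: heading 135 -> 0
LT 180: heading 0 -> 180
LT 135: heading 180 -> 315
FD 4: (0,3) -> (2.828,0.172) [heading=315, move]
FD 11: (2.828,0.172) -> (10.607,-7.607) [heading=315, move]
FD 2: (10.607,-7.607) -> (12.021,-9.021) [heading=315, move]
Final: pos=(12.021,-9.021), heading=315, 1 segment(s) drawn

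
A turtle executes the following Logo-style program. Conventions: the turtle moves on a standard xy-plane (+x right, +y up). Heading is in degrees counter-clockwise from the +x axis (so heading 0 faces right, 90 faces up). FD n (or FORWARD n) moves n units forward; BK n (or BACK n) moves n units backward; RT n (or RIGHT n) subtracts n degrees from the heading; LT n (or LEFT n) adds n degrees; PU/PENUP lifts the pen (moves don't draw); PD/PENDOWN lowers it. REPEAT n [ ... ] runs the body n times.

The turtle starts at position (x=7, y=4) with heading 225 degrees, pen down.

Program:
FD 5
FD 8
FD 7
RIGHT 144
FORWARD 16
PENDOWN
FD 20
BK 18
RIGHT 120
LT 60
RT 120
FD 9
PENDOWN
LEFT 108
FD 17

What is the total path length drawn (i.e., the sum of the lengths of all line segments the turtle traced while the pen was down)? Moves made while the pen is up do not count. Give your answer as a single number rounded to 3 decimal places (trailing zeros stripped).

Executing turtle program step by step:
Start: pos=(7,4), heading=225, pen down
FD 5: (7,4) -> (3.464,0.464) [heading=225, draw]
FD 8: (3.464,0.464) -> (-2.192,-5.192) [heading=225, draw]
FD 7: (-2.192,-5.192) -> (-7.142,-10.142) [heading=225, draw]
RT 144: heading 225 -> 81
FD 16: (-7.142,-10.142) -> (-4.639,5.661) [heading=81, draw]
PD: pen down
FD 20: (-4.639,5.661) -> (-1.51,25.415) [heading=81, draw]
BK 18: (-1.51,25.415) -> (-4.326,7.636) [heading=81, draw]
RT 120: heading 81 -> 321
LT 60: heading 321 -> 21
RT 120: heading 21 -> 261
FD 9: (-4.326,7.636) -> (-5.734,-1.253) [heading=261, draw]
PD: pen down
LT 108: heading 261 -> 9
FD 17: (-5.734,-1.253) -> (11.056,1.406) [heading=9, draw]
Final: pos=(11.056,1.406), heading=9, 8 segment(s) drawn

Segment lengths:
  seg 1: (7,4) -> (3.464,0.464), length = 5
  seg 2: (3.464,0.464) -> (-2.192,-5.192), length = 8
  seg 3: (-2.192,-5.192) -> (-7.142,-10.142), length = 7
  seg 4: (-7.142,-10.142) -> (-4.639,5.661), length = 16
  seg 5: (-4.639,5.661) -> (-1.51,25.415), length = 20
  seg 6: (-1.51,25.415) -> (-4.326,7.636), length = 18
  seg 7: (-4.326,7.636) -> (-5.734,-1.253), length = 9
  seg 8: (-5.734,-1.253) -> (11.056,1.406), length = 17
Total = 100

Answer: 100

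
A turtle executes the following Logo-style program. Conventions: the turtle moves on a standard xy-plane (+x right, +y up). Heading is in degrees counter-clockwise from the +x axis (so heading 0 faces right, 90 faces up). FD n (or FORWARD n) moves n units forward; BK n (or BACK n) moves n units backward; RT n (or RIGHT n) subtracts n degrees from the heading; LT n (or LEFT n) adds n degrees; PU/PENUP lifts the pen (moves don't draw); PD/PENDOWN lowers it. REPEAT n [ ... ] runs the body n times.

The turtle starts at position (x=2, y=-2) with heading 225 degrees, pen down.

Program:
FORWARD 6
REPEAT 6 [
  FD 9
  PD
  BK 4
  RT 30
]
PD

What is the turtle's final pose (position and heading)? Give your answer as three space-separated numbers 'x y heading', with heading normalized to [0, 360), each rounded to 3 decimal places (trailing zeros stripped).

Executing turtle program step by step:
Start: pos=(2,-2), heading=225, pen down
FD 6: (2,-2) -> (-2.243,-6.243) [heading=225, draw]
REPEAT 6 [
  -- iteration 1/6 --
  FD 9: (-2.243,-6.243) -> (-8.607,-12.607) [heading=225, draw]
  PD: pen down
  BK 4: (-8.607,-12.607) -> (-5.778,-9.778) [heading=225, draw]
  RT 30: heading 225 -> 195
  -- iteration 2/6 --
  FD 9: (-5.778,-9.778) -> (-14.472,-12.108) [heading=195, draw]
  PD: pen down
  BK 4: (-14.472,-12.108) -> (-10.608,-11.072) [heading=195, draw]
  RT 30: heading 195 -> 165
  -- iteration 3/6 --
  FD 9: (-10.608,-11.072) -> (-19.301,-8.743) [heading=165, draw]
  PD: pen down
  BK 4: (-19.301,-8.743) -> (-15.437,-9.778) [heading=165, draw]
  RT 30: heading 165 -> 135
  -- iteration 4/6 --
  FD 9: (-15.437,-9.778) -> (-21.801,-3.414) [heading=135, draw]
  PD: pen down
  BK 4: (-21.801,-3.414) -> (-18.973,-6.243) [heading=135, draw]
  RT 30: heading 135 -> 105
  -- iteration 5/6 --
  FD 9: (-18.973,-6.243) -> (-21.302,2.451) [heading=105, draw]
  PD: pen down
  BK 4: (-21.302,2.451) -> (-20.267,-1.413) [heading=105, draw]
  RT 30: heading 105 -> 75
  -- iteration 6/6 --
  FD 9: (-20.267,-1.413) -> (-17.938,7.28) [heading=75, draw]
  PD: pen down
  BK 4: (-17.938,7.28) -> (-18.973,3.417) [heading=75, draw]
  RT 30: heading 75 -> 45
]
PD: pen down
Final: pos=(-18.973,3.417), heading=45, 13 segment(s) drawn

Answer: -18.973 3.417 45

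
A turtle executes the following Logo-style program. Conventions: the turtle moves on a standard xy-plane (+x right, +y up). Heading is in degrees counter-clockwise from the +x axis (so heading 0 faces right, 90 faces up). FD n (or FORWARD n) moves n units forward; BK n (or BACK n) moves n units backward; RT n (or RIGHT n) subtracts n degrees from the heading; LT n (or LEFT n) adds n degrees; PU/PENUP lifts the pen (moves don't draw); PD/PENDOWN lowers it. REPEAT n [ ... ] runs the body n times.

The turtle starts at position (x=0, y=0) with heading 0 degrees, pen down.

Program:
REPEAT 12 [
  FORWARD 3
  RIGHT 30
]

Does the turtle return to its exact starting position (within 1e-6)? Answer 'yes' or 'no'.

Executing turtle program step by step:
Start: pos=(0,0), heading=0, pen down
REPEAT 12 [
  -- iteration 1/12 --
  FD 3: (0,0) -> (3,0) [heading=0, draw]
  RT 30: heading 0 -> 330
  -- iteration 2/12 --
  FD 3: (3,0) -> (5.598,-1.5) [heading=330, draw]
  RT 30: heading 330 -> 300
  -- iteration 3/12 --
  FD 3: (5.598,-1.5) -> (7.098,-4.098) [heading=300, draw]
  RT 30: heading 300 -> 270
  -- iteration 4/12 --
  FD 3: (7.098,-4.098) -> (7.098,-7.098) [heading=270, draw]
  RT 30: heading 270 -> 240
  -- iteration 5/12 --
  FD 3: (7.098,-7.098) -> (5.598,-9.696) [heading=240, draw]
  RT 30: heading 240 -> 210
  -- iteration 6/12 --
  FD 3: (5.598,-9.696) -> (3,-11.196) [heading=210, draw]
  RT 30: heading 210 -> 180
  -- iteration 7/12 --
  FD 3: (3,-11.196) -> (0,-11.196) [heading=180, draw]
  RT 30: heading 180 -> 150
  -- iteration 8/12 --
  FD 3: (0,-11.196) -> (-2.598,-9.696) [heading=150, draw]
  RT 30: heading 150 -> 120
  -- iteration 9/12 --
  FD 3: (-2.598,-9.696) -> (-4.098,-7.098) [heading=120, draw]
  RT 30: heading 120 -> 90
  -- iteration 10/12 --
  FD 3: (-4.098,-7.098) -> (-4.098,-4.098) [heading=90, draw]
  RT 30: heading 90 -> 60
  -- iteration 11/12 --
  FD 3: (-4.098,-4.098) -> (-2.598,-1.5) [heading=60, draw]
  RT 30: heading 60 -> 30
  -- iteration 12/12 --
  FD 3: (-2.598,-1.5) -> (0,0) [heading=30, draw]
  RT 30: heading 30 -> 0
]
Final: pos=(0,0), heading=0, 12 segment(s) drawn

Start position: (0, 0)
Final position: (0, 0)
Distance = 0; < 1e-6 -> CLOSED

Answer: yes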